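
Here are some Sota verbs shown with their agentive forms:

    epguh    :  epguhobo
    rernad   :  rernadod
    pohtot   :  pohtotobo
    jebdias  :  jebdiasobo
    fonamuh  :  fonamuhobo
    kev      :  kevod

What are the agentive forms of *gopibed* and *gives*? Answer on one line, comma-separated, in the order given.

The pattern is voicing of the final consonant: -obo when the stem ends in a voiceless consonant (*epguh*, *pohtot*, *jebdias*, *fonamuh*); -od when the stem ends in a voiced consonant (*rernad*, *kev*).
The final consonant of *gopibed* is /d/, which is voiced, so the suffix is -od, giving *gopibedod*.
Since the final consonant of *gives* is /s/ (voiceless), it takes -obo, giving *givesobo*.

gopibedod, givesobo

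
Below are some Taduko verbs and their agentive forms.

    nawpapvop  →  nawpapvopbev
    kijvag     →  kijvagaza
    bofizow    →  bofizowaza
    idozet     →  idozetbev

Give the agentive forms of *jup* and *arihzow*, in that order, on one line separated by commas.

Looking at the final consonant of each stem: -bev when the stem ends in a voiceless consonant (*nawpapvop*, *idozet*); -aza when the stem ends in a voiced consonant (*kijvag*, *bofizow*).
The final consonant of *jup* is /p/, which is voiceless, so the suffix is -bev, giving *jupbev*.
*arihzow* — final consonant /w/ (voiced) → -aza → *arihzowaza*.

jupbev, arihzowaza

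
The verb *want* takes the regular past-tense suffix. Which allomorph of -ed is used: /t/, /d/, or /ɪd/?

/ɪd/

The stem *want* ends in /t/ or /d/.
The -ed suffix is realized as /ɪd/ after /t, d/; as /t/ after other voiceless consonants; and as /d/ after other voiced sounds.
So -ed on *want* is pronounced /ɪd/.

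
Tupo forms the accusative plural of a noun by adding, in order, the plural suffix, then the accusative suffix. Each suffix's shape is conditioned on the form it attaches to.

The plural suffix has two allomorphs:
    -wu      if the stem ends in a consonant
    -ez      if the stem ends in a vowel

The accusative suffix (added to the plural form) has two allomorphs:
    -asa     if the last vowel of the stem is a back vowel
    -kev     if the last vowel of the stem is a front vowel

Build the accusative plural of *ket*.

Since the final sound of *ket* is /t/ (a consonant), it takes -wu, giving *ketwu*.
Since the last vowel of the plural form *ketwu* is /u/ (a back vowel), it takes -asa, giving *ketwuasa*.

ketwuasa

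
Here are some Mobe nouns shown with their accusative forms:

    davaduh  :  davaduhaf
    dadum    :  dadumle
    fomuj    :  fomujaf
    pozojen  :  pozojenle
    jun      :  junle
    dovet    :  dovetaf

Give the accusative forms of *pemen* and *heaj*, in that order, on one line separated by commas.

pemenle, heajaf

The suffix is conditioned by the final consonant: -le when the stem ends in a nasal (*dadum*, *pozojen*, *jun*); -af when the stem ends in a non-nasal consonant (*davaduh*, *fomuj*, *dovet*).
The final consonant of *pemen* is /n/, which is a nasal, so the suffix is -le, giving *pemenle*.
The final consonant of *heaj* is /j/, which is non-nasal, so the suffix is -af, giving *heajaf*.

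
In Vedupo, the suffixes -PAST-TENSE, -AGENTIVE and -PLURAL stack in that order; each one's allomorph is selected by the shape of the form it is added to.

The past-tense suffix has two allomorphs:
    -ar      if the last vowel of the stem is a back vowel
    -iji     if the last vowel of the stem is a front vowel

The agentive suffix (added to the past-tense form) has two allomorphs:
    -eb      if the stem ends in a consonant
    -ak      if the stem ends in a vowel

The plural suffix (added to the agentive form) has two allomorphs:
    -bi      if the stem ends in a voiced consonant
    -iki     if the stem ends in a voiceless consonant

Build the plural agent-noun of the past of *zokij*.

zokijijiakiki

Since the last vowel of *zokij* is /i/ (a front vowel), it takes -iji, giving *zokijiji*.
The final sound of the past-tense form *zokijiji* is /i/, which is a vowel, so the agentive suffix is -ak, giving *zokijijiak*.
The agentive form *zokijijiak* — final consonant /k/ (voiceless) → -iki → *zokijijiakiki*.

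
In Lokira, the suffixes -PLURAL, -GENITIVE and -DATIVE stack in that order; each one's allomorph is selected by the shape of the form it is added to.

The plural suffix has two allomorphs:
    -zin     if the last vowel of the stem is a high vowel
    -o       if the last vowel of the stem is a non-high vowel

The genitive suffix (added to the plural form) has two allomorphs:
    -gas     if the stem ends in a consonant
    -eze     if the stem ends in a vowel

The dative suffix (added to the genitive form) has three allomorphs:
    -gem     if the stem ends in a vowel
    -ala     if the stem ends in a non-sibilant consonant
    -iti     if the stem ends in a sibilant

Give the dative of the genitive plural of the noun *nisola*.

nisolaoezegem

*nisola* — last vowel /a/ (a non-high vowel) → -o → *nisolao*.
Since the final sound of the plural form *nisolao* is /o/ (a vowel), it takes -eze, giving *nisolaoeze*.
Since the final sound of the genitive form *nisolaoeze* is /e/ (a vowel), it takes -gem, giving *nisolaoezegem*.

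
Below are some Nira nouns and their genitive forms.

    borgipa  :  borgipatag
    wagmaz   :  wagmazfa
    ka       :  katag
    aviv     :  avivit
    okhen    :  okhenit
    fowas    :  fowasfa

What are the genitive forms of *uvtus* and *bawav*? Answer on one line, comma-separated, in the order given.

Looking at the final sound of each stem: -fa when the stem ends in a sibilant (*wagmaz*, *fowas*); -it when the stem ends in a non-sibilant consonant (*aviv*, *okhen*); -tag when the stem ends in a vowel (*borgipa*, *ka*).
*uvtus* — final sound /s/ (a sibilant) → -fa → *uvtusfa*.
*bawav*: final sound = /v/, a non-sibilant consonant → -it → *bawavit*.

uvtusfa, bawavit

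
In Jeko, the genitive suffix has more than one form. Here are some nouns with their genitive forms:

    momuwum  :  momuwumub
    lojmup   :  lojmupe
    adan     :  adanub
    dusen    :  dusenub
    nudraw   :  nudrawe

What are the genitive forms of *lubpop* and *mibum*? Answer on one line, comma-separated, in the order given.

The suffix is conditioned by the final consonant: -ub when the stem ends in a nasal (*momuwum*, *adan*, *dusen*); -e when the stem ends in a non-nasal consonant (*lojmup*, *nudraw*).
The final consonant of *lubpop* is /p/, which is non-nasal, so the suffix is -e, giving *lubpope*.
*mibum*: final consonant = /m/, a nasal → -ub → *mibumub*.

lubpope, mibumub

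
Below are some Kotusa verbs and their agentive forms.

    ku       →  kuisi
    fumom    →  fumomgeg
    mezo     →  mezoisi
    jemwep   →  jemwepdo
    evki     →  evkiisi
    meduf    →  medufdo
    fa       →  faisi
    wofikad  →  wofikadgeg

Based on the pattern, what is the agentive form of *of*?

The suffix is conditioned by the final sound: -do when the stem ends in a voiceless consonant (*jemwep*, *meduf*); -geg when the stem ends in a voiced consonant (*fumom*, *wofikad*); -isi when the stem ends in a vowel (*ku*, *mezo*, *evki*, *fa*).
*of*: final sound = /f/, a voiceless consonant → -do → *ofdo*.

ofdo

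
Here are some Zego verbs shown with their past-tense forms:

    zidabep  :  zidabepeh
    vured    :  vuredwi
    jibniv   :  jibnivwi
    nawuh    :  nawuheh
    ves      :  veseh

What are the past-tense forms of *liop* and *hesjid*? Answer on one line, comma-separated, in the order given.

The alternation tracks the final consonant of the stem — -eh when the stem ends in a voiceless consonant (*zidabep*, *nawuh*, *ves*); -wi when the stem ends in a voiced consonant (*vured*, *jibniv*).
*liop*: final consonant = /p/, voiceless → -eh → *liopeh*.
*hesjid* — final consonant /d/ (voiced) → -wi → *hesjidwi*.

liopeh, hesjidwi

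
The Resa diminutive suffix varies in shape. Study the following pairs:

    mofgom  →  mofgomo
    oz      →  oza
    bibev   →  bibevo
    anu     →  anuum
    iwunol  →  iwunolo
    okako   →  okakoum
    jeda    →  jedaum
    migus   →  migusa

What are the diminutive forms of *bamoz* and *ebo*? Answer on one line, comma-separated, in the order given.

The pattern is sibilance of the final sound: -a when the stem ends in a sibilant (*oz*, *migus*); -o when the stem ends in a non-sibilant consonant (*mofgom*, *bibev*, *iwunol*); -um when the stem ends in a vowel (*anu*, *okako*, *jeda*).
Since the final sound of *bamoz* is /z/ (a sibilant), it takes -a, giving *bamoza*.
Since the final sound of *ebo* is /o/ (a vowel), it takes -um, giving *eboum*.

bamoza, eboum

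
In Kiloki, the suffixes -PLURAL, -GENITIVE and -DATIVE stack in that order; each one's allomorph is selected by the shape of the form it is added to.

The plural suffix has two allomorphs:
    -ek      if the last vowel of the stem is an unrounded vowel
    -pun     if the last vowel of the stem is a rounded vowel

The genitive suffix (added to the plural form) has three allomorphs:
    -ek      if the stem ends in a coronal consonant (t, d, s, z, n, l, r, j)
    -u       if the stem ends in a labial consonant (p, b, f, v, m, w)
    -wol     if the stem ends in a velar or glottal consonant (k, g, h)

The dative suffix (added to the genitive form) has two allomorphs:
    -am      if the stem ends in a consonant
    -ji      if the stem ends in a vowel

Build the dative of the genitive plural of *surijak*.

*surijak*: last vowel = /a/, an unrounded vowel → -ek → *surijakek*.
The plural form *surijakek*: final consonant = /k/, velar/glottal → -wol → *surijakekwol*.
Since the final sound of the genitive form *surijakekwol* is /l/ (a consonant), it takes -am, giving *surijakekwolam*.

surijakekwolam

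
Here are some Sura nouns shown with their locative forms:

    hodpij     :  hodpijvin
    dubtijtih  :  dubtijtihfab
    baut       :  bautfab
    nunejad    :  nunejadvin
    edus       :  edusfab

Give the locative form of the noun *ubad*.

ubadvin

The suffix is conditioned by the final consonant: -fab when the stem ends in a voiceless consonant (*dubtijtih*, *baut*, *edus*); -vin when the stem ends in a voiced consonant (*hodpij*, *nunejad*).
Since the final consonant of *ubad* is /d/ (voiced), it takes -vin, giving *ubadvin*.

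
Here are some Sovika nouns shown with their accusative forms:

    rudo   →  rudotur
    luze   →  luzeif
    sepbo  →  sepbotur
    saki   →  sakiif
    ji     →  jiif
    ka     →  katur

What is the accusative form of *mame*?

mameif

Looking at the last vowel of each stem: -if when the last vowel of the stem is a front vowel (*luze*, *saki*, *ji*); -tur when the last vowel of the stem is a back vowel (*rudo*, *sepbo*, *ka*).
*mame* — last vowel /e/ (a front vowel) → -if → *mameif*.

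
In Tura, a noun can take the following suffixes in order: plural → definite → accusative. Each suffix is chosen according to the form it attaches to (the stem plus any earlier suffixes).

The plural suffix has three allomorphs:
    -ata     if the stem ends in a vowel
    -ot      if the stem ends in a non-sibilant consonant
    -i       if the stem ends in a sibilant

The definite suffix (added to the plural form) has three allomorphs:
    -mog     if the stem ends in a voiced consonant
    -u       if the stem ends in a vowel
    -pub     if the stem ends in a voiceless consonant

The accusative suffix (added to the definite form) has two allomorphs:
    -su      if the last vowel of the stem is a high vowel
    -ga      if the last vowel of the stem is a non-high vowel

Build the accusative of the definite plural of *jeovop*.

jeovopotpubsu

Since the final sound of *jeovop* is /p/ (a non-sibilant consonant), it takes -ot, giving *jeovopot*.
The plural form *jeovopot*: final sound = /t/, a voiceless consonant → -pub → *jeovopotpub*.
Since the last vowel of the definite form *jeovopotpub* is /u/ (a high vowel), it takes -su, giving *jeovopotpubsu*.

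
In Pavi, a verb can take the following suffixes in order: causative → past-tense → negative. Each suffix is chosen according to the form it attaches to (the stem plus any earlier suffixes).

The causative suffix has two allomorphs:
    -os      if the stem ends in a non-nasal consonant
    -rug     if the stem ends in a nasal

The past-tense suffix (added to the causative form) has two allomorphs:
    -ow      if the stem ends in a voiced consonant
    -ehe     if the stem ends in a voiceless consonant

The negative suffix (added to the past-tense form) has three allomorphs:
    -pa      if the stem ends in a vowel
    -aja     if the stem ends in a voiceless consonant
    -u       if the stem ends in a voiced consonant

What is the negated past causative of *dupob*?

The final consonant of *dupob* is /b/, which is non-nasal, so the causative suffix is -os, giving *dupobos*.
The causative form *dupobos* — final consonant /s/ (voiceless) → -ehe → *dupobosehe*.
The final sound of the past-tense form *dupobosehe* is /e/, which is a vowel, so the negative suffix is -pa, giving *dupobosehepa*.

dupobosehepa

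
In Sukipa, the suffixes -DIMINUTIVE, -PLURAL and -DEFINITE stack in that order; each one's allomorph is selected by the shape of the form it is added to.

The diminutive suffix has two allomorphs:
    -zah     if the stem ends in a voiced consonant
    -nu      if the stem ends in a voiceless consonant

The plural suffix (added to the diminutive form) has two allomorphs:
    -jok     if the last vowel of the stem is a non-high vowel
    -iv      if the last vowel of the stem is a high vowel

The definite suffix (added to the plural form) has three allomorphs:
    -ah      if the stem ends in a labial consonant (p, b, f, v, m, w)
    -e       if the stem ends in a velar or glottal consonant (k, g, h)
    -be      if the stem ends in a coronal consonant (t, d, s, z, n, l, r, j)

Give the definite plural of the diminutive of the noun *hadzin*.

hadzinzahjoke

Since the final consonant of *hadzin* is /n/ (voiced), it takes -zah, giving *hadzinzah*.
The diminutive form *hadzinzah*: last vowel = /a/, a non-high vowel → -jok → *hadzinzahjok*.
The final consonant of the plural form *hadzinzahjok* is /k/, which is velar/glottal, so the definite suffix is -e, giving *hadzinzahjoke*.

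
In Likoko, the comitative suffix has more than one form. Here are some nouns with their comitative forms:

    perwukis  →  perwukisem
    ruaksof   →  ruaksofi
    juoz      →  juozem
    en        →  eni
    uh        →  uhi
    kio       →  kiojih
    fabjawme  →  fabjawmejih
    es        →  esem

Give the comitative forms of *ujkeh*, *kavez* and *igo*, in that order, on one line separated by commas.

ujkehi, kavezem, igojih

The alternation tracks the final sound of the stem — -em when the stem ends in a sibilant (*perwukis*, *juoz*, *es*); -i when the stem ends in a non-sibilant consonant (*ruaksof*, *en*, *uh*); -jih when the stem ends in a vowel (*kio*, *fabjawme*).
Since the final sound of *ujkeh* is /h/ (a non-sibilant consonant), it takes -i, giving *ujkehi*.
The final sound of *kavez* is /z/, which is a sibilant, so the suffix is -em, giving *kavezem*.
Since the final sound of *igo* is /o/ (a vowel), it takes -jih, giving *igojih*.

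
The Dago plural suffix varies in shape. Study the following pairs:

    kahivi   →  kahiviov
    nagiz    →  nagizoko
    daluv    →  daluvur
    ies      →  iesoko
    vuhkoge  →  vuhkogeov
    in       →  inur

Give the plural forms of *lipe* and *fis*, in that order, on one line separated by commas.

The pattern is sibilance of the final sound: -oko when the stem ends in a sibilant (*nagiz*, *ies*); -ur when the stem ends in a non-sibilant consonant (*daluv*, *in*); -ov when the stem ends in a vowel (*kahivi*, *vuhkoge*).
Since the final sound of *lipe* is /e/ (a vowel), it takes -ov, giving *lipeov*.
*fis*: final sound = /s/, a sibilant → -oko → *fisoko*.

lipeov, fisoko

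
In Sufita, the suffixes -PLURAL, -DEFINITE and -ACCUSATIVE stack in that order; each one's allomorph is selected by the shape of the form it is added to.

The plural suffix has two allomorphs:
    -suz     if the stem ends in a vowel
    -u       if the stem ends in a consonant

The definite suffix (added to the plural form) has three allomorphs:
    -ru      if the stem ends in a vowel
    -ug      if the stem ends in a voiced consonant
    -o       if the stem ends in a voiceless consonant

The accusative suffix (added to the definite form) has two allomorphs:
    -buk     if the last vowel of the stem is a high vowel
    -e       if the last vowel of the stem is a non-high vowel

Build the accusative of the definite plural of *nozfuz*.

nozfuzurubuk

The final sound of *nozfuz* is /z/, which is a consonant, so the plural suffix is -u, giving *nozfuzu*.
The plural form *nozfuzu*: final sound = /u/, a vowel → -ru → *nozfuzuru*.
The last vowel of the definite form *nozfuzuru* is /u/, which is a high vowel, so the accusative suffix is -buk, giving *nozfuzurubuk*.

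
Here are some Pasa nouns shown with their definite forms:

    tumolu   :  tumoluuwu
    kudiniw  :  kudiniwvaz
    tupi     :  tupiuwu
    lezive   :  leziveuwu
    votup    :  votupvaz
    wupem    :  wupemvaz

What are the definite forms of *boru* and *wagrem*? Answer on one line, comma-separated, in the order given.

The suffix is conditioned by the final sound: -vaz when the stem ends in a consonant (*kudiniw*, *votup*, *wupem*); -uwu when the stem ends in a vowel (*tumolu*, *tupi*, *lezive*).
*boru*: final sound = /u/, a vowel → -uwu → *boruuwu*.
*wagrem*: final sound = /m/, a consonant → -vaz → *wagremvaz*.

boruuwu, wagremvaz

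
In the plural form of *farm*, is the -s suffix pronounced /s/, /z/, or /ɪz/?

/z/

The stem *farm* ends in a voiced non-sibilant sound.
The plural suffix surfaces as /ɪz/ after sibilants, /s/ after other voiceless consonants, and /z/ after other voiced sounds.
So the plural -s on *farm* is pronounced /z/.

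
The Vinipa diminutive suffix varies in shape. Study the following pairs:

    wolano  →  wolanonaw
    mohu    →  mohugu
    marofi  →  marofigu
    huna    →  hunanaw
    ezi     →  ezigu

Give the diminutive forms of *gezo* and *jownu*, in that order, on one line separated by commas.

gezonaw, jownugu

The pattern is height harmony: -gu when the last vowel of the stem is a high vowel (*mohu*, *marofi*, *ezi*); -naw when the last vowel of the stem is a non-high vowel (*wolano*, *huna*).
Since the last vowel of *gezo* is /o/ (a non-high vowel), it takes -naw, giving *gezonaw*.
*jownu*: last vowel = /u/, a high vowel → -gu → *jownugu*.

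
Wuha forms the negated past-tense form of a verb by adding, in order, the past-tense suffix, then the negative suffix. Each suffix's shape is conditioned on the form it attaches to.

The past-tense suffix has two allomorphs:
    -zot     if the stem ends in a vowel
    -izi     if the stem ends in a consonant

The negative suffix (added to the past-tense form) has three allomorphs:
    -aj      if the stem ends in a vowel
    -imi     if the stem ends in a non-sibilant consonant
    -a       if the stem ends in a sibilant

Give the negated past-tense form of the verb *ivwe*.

ivwezotimi

*ivwe* — final sound /e/ (a vowel) → -zot → *ivwezot*.
Since the final sound of the past-tense form *ivwezot* is /t/ (a non-sibilant consonant), it takes -imi, giving *ivwezotimi*.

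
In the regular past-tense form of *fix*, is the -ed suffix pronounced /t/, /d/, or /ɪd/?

The stem *fix* ends in a voiceless consonant other than /t/.
The -ed suffix is realized as /ɪd/ after /t, d/; as /t/ after other voiceless consonants; and as /d/ after other voiced sounds.
So -ed on *fix* is pronounced /t/.

/t/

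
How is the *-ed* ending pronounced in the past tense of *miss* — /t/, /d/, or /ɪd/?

/t/

The stem *miss* ends in a voiceless consonant other than /t/.
The -ed suffix is realized as /ɪd/ after /t, d/; as /t/ after other voiceless consonants; and as /d/ after other voiced sounds.
So -ed on *miss* is pronounced /t/.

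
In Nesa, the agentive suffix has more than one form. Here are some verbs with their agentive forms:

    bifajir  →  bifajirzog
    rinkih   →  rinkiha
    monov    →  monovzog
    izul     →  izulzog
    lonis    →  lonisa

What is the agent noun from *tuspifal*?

tuspifalzog

The suffix is conditioned by the final consonant: -a when the stem ends in a voiceless consonant (*rinkih*, *lonis*); -zog when the stem ends in a voiced consonant (*bifajir*, *monov*, *izul*).
Since the final consonant of *tuspifal* is /l/ (voiced), it takes -zog, giving *tuspifalzog*.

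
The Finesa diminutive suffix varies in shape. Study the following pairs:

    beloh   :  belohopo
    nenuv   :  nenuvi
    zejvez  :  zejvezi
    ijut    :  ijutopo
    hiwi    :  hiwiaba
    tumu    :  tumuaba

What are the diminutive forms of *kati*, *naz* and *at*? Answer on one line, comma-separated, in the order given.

The alternation tracks the final sound of the stem — -opo when the stem ends in a voiceless consonant (*beloh*, *ijut*); -i when the stem ends in a voiced consonant (*nenuv*, *zejvez*); -aba when the stem ends in a vowel (*hiwi*, *tumu*).
The final sound of *kati* is /i/, which is a vowel, so the suffix is -aba, giving *katiaba*.
The final sound of *naz* is /z/, which is a voiced consonant, so the suffix is -i, giving *nazi*.
The final sound of *at* is /t/, which is a voiceless consonant, so the suffix is -opo, giving *atopo*.

katiaba, nazi, atopo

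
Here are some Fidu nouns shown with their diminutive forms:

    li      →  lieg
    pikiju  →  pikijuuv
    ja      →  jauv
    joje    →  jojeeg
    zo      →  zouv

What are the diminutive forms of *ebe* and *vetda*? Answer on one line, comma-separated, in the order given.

ebeeg, vetdauv

The alternation tracks the last vowel of the stem — -eg when the last vowel of the stem is a front vowel (*li*, *joje*); -uv when the last vowel of the stem is a back vowel (*pikiju*, *ja*, *zo*).
The last vowel of *ebe* is /e/, which is a front vowel, so the suffix is -eg, giving *ebeeg*.
*vetda*: last vowel = /a/, a back vowel → -uv → *vetdauv*.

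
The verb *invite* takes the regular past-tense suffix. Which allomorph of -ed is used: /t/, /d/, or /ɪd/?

The stem *invite* ends in /t/ or /d/.
The -ed suffix is realized as /ɪd/ after /t, d/; as /t/ after other voiceless consonants; and as /d/ after other voiced sounds.
So -ed on *invite* is pronounced /ɪd/.

/ɪd/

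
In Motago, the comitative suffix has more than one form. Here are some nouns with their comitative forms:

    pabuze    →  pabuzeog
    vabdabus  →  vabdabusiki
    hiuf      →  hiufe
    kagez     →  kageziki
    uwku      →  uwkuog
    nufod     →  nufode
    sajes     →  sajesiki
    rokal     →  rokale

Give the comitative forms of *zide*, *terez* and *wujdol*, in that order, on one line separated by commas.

The alternation tracks the final sound of the stem — -iki when the stem ends in a sibilant (*vabdabus*, *kagez*, *sajes*); -e when the stem ends in a non-sibilant consonant (*hiuf*, *nufod*, *rokal*); -og when the stem ends in a vowel (*pabuze*, *uwku*).
The final sound of *zide* is /e/, which is a vowel, so the suffix is -og, giving *zideog*.
The final sound of *terez* is /z/, which is a sibilant, so the suffix is -iki, giving *tereziki*.
The final sound of *wujdol* is /l/, which is a non-sibilant consonant, so the suffix is -e, giving *wujdole*.

zideog, tereziki, wujdole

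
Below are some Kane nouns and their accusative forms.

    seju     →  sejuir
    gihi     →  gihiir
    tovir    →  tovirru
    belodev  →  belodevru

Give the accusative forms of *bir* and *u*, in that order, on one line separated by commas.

The suffix is conditioned by the final sound: -ru when the stem ends in a consonant (*tovir*, *belodev*); -ir when the stem ends in a vowel (*seju*, *gihi*).
Since the final sound of *bir* is /r/ (a consonant), it takes -ru, giving *birru*.
The final sound of *u* is /u/, which is a vowel, so the suffix is -ir, giving *uir*.

birru, uir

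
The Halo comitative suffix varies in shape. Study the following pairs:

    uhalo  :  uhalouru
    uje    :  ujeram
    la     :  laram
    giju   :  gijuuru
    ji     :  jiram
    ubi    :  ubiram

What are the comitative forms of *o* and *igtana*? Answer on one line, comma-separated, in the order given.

ouru, igtanaram

The suffix is conditioned by the last vowel: -uru when the last vowel of the stem is a rounded vowel (*uhalo*, *giju*); -ram when the last vowel of the stem is an unrounded vowel (*uje*, *la*, *ji*, *ubi*).
The last vowel of *o* is /o/, which is a rounded vowel, so the suffix is -uru, giving *ouru*.
Since the last vowel of *igtana* is /a/ (an unrounded vowel), it takes -ram, giving *igtanaram*.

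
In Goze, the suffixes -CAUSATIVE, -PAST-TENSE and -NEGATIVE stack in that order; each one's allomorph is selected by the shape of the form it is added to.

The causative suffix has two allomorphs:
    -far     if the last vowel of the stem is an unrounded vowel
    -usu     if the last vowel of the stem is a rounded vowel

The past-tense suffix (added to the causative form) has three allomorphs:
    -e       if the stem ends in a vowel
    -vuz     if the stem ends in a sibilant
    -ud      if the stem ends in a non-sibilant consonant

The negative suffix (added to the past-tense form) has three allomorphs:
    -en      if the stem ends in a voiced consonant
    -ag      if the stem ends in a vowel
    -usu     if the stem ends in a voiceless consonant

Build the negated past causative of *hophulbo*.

hophulbousueag

*hophulbo*: last vowel = /o/, a rounded vowel → -usu → *hophulbousu*.
Since the final sound of the causative form *hophulbousu* is /u/ (a vowel), it takes -e, giving *hophulbousue*.
The final sound of the past-tense form *hophulbousue* is /e/, which is a vowel, so the negative suffix is -ag, giving *hophulbousueag*.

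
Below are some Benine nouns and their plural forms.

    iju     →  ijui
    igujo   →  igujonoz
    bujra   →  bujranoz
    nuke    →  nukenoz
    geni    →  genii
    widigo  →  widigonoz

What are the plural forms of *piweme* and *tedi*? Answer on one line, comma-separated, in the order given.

piwemenoz, tedii

Looking at the last vowel of each stem: -i when the last vowel of the stem is a high vowel (*iju*, *geni*); -noz when the last vowel of the stem is a non-high vowel (*igujo*, *bujra*, *nuke*, *widigo*).
Since the last vowel of *piweme* is /e/ (a non-high vowel), it takes -noz, giving *piwemenoz*.
*tedi* — last vowel /i/ (a high vowel) → -i → *tedii*.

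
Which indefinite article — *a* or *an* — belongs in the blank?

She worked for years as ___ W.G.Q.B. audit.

The indefinite article is chosen by the initial *sound* of the following word, not its spelling.
The initialism *W.G.Q.B.* is read letter by letter; the first letter, W, is pronounced /ˈdʌbəl.juː/, which begins with a consonant sound.
So the article is *a*: She worked for years as a W.G.Q.B. audit.

a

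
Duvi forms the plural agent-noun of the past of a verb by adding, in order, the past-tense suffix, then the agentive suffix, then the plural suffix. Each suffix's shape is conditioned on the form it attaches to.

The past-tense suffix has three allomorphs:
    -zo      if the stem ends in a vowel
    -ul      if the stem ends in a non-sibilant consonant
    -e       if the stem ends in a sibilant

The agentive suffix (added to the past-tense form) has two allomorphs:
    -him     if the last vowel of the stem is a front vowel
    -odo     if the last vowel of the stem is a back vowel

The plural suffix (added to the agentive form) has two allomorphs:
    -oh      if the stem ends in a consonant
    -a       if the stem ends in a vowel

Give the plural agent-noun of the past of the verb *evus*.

evusehimoh

The final sound of *evus* is /s/, which is a sibilant, so the past-tense suffix is -e, giving *evuse*.
Since the last vowel of the past-tense form *evuse* is /e/ (a front vowel), it takes -him, giving *evusehim*.
The agentive form *evusehim* — final sound /m/ (a consonant) → -oh → *evusehimoh*.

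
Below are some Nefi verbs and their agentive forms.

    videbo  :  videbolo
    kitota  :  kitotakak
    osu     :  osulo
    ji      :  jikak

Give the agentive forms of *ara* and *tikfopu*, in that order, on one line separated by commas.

The suffix is conditioned by the last vowel: -lo when the last vowel of the stem is a rounded vowel (*videbo*, *osu*); -kak when the last vowel of the stem is an unrounded vowel (*kitota*, *ji*).
Since the last vowel of *ara* is /a/ (an unrounded vowel), it takes -kak, giving *arakak*.
The last vowel of *tikfopu* is /u/, which is a rounded vowel, so the suffix is -lo, giving *tikfopulo*.

arakak, tikfopulo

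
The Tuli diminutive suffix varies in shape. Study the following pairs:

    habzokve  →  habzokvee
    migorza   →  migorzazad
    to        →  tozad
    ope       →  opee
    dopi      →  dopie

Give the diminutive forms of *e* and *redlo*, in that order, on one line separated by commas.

The suffix is conditioned by the last vowel: -e when the last vowel of the stem is a front vowel (*habzokve*, *ope*, *dopi*); -zad when the last vowel of the stem is a back vowel (*migorza*, *to*).
*e*: last vowel = /e/, a front vowel → -e → *ee*.
Since the last vowel of *redlo* is /o/ (a back vowel), it takes -zad, giving *redlozad*.

ee, redlozad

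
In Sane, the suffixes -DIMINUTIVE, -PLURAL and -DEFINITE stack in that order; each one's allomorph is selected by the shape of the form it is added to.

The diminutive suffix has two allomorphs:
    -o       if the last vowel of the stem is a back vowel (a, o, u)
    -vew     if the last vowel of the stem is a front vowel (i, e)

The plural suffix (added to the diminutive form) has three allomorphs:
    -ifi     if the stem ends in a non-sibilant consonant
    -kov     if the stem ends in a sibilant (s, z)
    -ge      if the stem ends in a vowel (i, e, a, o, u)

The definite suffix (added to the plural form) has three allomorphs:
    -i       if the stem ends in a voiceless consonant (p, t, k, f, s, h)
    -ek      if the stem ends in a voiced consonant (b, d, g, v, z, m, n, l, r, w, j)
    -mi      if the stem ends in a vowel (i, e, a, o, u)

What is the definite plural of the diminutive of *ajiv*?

ajivvewifimi

Since the last vowel of *ajiv* is /i/ (a front vowel), it takes -vew, giving *ajivvew*.
The diminutive form *ajivvew* — final sound /w/ (a non-sibilant consonant) → -ifi → *ajivvewifi*.
The plural form *ajivvewifi* — final sound /i/ (a vowel) → -mi → *ajivvewifimi*.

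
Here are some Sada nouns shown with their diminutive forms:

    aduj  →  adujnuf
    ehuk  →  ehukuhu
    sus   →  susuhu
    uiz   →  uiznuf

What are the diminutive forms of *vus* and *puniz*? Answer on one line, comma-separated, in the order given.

vusuhu, puniznuf

The alternation tracks the final consonant of the stem — -uhu when the stem ends in a voiceless consonant (*ehuk*, *sus*); -nuf when the stem ends in a voiced consonant (*aduj*, *uiz*).
*vus* — final consonant /s/ (voiceless) → -uhu → *vusuhu*.
*puniz* — final consonant /z/ (voiced) → -nuf → *puniznuf*.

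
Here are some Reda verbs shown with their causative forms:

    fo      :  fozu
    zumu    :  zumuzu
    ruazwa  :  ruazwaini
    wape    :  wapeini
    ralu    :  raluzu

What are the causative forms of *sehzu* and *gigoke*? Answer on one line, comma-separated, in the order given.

sehzuzu, gigokeini

The pattern is rounding harmony: -zu when the last vowel of the stem is a rounded vowel (*fo*, *zumu*, *ralu*); -ini when the last vowel of the stem is an unrounded vowel (*ruazwa*, *wape*).
*sehzu*: last vowel = /u/, a rounded vowel → -zu → *sehzuzu*.
*gigoke* — last vowel /e/ (an unrounded vowel) → -ini → *gigokeini*.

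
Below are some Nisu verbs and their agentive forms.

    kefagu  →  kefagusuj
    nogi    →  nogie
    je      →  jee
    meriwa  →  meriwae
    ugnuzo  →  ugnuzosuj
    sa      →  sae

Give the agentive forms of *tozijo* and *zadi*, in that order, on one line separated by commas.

tozijosuj, zadie

The alternation tracks the last vowel of the stem — -suj when the last vowel of the stem is a rounded vowel (*kefagu*, *ugnuzo*); -e when the last vowel of the stem is an unrounded vowel (*nogi*, *je*, *meriwa*, *sa*).
Since the last vowel of *tozijo* is /o/ (a rounded vowel), it takes -suj, giving *tozijosuj*.
The last vowel of *zadi* is /i/, which is an unrounded vowel, so the suffix is -e, giving *zadie*.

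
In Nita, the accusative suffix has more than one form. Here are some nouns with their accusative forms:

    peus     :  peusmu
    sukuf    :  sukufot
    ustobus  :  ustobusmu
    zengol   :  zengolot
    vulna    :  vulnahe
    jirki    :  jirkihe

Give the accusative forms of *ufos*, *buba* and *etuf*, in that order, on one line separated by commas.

The suffix is conditioned by the final sound: -mu when the stem ends in a sibilant (*peus*, *ustobus*); -ot when the stem ends in a non-sibilant consonant (*sukuf*, *zengol*); -he when the stem ends in a vowel (*vulna*, *jirki*).
The final sound of *ufos* is /s/, which is a sibilant, so the suffix is -mu, giving *ufosmu*.
*buba* — final sound /a/ (a vowel) → -he → *bubahe*.
*etuf* — final sound /f/ (a non-sibilant consonant) → -ot → *etufot*.

ufosmu, bubahe, etufot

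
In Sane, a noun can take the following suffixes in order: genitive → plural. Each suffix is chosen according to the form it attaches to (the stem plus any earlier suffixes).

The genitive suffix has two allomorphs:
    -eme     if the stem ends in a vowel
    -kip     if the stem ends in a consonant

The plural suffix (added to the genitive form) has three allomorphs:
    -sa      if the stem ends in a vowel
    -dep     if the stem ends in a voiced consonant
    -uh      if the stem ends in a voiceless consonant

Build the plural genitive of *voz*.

vozkipuh

*voz*: final sound = /z/, a consonant → -kip → *vozkip*.
The genitive form *vozkip*: final sound = /p/, a voiceless consonant → -uh → *vozkipuh*.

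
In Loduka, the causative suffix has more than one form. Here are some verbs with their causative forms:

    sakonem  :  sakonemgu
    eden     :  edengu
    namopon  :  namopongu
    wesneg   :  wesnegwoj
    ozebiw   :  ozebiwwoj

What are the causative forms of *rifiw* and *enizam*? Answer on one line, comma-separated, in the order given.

rifiwwoj, enizamgu

The pattern is nasality of the final consonant: -gu when the stem ends in a nasal (*sakonem*, *eden*, *namopon*); -woj when the stem ends in a non-nasal consonant (*wesneg*, *ozebiw*).
*rifiw*: final consonant = /w/, non-nasal → -woj → *rifiwwoj*.
Since the final consonant of *enizam* is /m/ (a nasal), it takes -gu, giving *enizamgu*.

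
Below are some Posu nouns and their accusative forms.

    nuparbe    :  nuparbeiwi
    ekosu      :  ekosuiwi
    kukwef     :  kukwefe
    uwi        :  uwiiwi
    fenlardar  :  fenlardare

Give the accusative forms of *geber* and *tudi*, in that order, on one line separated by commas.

gebere, tudiiwi

The pattern is consonant vs. vowel: -e when the stem ends in a consonant (*kukwef*, *fenlardar*); -iwi when the stem ends in a vowel (*nuparbe*, *ekosu*, *uwi*).
The final sound of *geber* is /r/, which is a consonant, so the suffix is -e, giving *gebere*.
Since the final sound of *tudi* is /i/ (a vowel), it takes -iwi, giving *tudiiwi*.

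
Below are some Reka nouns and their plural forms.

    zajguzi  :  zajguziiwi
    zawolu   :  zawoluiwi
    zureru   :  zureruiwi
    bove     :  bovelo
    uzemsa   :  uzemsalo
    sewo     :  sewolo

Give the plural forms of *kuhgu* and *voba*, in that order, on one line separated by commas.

The pattern is height harmony: -iwi when the last vowel of the stem is a high vowel (*zajguzi*, *zawolu*, *zureru*); -lo when the last vowel of the stem is a non-high vowel (*bove*, *uzemsa*, *sewo*).
*kuhgu*: last vowel = /u/, a high vowel → -iwi → *kuhguiwi*.
*voba*: last vowel = /a/, a non-high vowel → -lo → *vobalo*.

kuhguiwi, vobalo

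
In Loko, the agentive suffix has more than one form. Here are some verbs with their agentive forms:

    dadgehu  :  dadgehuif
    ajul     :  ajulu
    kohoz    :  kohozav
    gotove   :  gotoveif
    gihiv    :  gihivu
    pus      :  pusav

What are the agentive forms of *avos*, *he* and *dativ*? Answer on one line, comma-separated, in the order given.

The pattern is sibilance of the final sound: -av when the stem ends in a sibilant (*kohoz*, *pus*); -u when the stem ends in a non-sibilant consonant (*ajul*, *gihiv*); -if when the stem ends in a vowel (*dadgehu*, *gotove*).
The final sound of *avos* is /s/, which is a sibilant, so the suffix is -av, giving *avosav*.
*he*: final sound = /e/, a vowel → -if → *heif*.
The final sound of *dativ* is /v/, which is a non-sibilant consonant, so the suffix is -u, giving *dativu*.

avosav, heif, dativu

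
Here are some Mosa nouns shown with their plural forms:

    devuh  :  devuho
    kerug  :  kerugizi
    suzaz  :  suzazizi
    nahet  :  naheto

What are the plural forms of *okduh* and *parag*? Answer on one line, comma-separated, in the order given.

The alternation tracks the final consonant of the stem — -o when the stem ends in a voiceless consonant (*devuh*, *nahet*); -izi when the stem ends in a voiced consonant (*kerug*, *suzaz*).
The final consonant of *okduh* is /h/, which is voiceless, so the suffix is -o, giving *okduho*.
Since the final consonant of *parag* is /g/ (voiced), it takes -izi, giving *paragizi*.

okduho, paragizi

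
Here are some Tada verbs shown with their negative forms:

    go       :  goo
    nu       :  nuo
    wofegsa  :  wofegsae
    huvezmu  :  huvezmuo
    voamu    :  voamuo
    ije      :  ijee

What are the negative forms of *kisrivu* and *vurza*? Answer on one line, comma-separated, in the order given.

kisrivuo, vurzae

The pattern is rounding harmony: -o when the last vowel of the stem is a rounded vowel (*go*, *nu*, *huvezmu*, *voamu*); -e when the last vowel of the stem is an unrounded vowel (*wofegsa*, *ije*).
Since the last vowel of *kisrivu* is /u/ (a rounded vowel), it takes -o, giving *kisrivuo*.
Since the last vowel of *vurza* is /a/ (an unrounded vowel), it takes -e, giving *vurzae*.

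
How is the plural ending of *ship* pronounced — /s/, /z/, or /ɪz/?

/s/

The stem *ship* ends in a voiceless non-sibilant consonant.
The plural suffix surfaces as /ɪz/ after sibilants, /s/ after other voiceless consonants, and /z/ after other voiced sounds.
So the plural -s on *ship* is pronounced /s/.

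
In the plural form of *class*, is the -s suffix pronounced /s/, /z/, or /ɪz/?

The stem *class* ends in a sibilant (/s, z, ʃ, ʒ, tʃ, dʒ/).
The plural suffix surfaces as /ɪz/ after sibilants, /s/ after other voiceless consonants, and /z/ after other voiced sounds.
So the plural -s on *class* is pronounced /ɪz/.

/ɪz/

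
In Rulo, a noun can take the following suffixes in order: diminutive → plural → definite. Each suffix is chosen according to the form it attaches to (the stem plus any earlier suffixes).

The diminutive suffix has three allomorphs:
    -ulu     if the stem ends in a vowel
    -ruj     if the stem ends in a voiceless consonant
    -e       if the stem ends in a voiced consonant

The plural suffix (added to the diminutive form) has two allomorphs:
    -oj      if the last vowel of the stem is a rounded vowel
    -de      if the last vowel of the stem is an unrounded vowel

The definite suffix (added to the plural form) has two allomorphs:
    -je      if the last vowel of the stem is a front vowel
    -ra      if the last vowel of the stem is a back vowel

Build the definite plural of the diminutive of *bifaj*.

Since the final sound of *bifaj* is /j/ (a voiced consonant), it takes -e, giving *bifaje*.
Since the last vowel of the diminutive form *bifaje* is /e/ (an unrounded vowel), it takes -de, giving *bifajede*.
The plural form *bifajede*: last vowel = /e/, a front vowel → -je → *bifajedeje*.

bifajedeje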